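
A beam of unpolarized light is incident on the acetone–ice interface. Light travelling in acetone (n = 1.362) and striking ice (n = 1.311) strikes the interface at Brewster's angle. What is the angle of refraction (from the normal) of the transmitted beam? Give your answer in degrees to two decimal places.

θ_t ≈ 46.09°

θ_B = arctan(n₂/n₁) = arctan(1.311/1.362) = 43.91°.
The refracted ray is perpendicular to the reflected ray, so θ_t = 90° − θ_B = 46.09°.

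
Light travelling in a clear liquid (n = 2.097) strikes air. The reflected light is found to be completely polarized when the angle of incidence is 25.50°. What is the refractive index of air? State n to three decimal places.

n ≈ 1.000

Full polarization of the reflected beam means tan θ_B = n₂/n₁, where n₁ is the incident medium (a clear liquid).
n₂ = n₁ tan θ_B = 2.097 × tan 25.50° = 1.000.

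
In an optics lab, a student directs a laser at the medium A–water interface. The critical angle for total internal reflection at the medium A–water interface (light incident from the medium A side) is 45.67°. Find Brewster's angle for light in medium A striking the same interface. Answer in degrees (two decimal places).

n₂/n₁ = sin θ_c = sin 45.67° = 0.7153.
tan θ_B equals the same ratio, so θ_B = arctan(0.7153) = 35.58°.

θ_B ≈ 35.58°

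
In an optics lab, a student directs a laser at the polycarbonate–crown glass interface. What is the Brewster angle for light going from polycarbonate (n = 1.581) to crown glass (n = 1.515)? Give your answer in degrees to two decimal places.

tan θ_B = n₂/n₁ = 1.515/1.581 = 0.9583.
So θ_B = arctan 0.9583 = 43.78°.

θ_B ≈ 43.78°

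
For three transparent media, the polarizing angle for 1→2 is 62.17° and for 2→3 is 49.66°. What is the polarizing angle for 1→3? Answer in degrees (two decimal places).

n₂/n₁ = tan 62.17° = 1.8943 and n₃/n₂ = tan 49.66° = 1.1775.
Multiplying, n₃/n₁ = 1.8943 × 1.1775 = 2.2305, and θ_B(1→3) = arctan 2.2305 = 65.85°.

θ_B ≈ 65.85°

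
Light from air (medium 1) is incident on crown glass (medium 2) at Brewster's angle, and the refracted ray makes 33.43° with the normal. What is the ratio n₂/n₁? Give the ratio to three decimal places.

n₂/n₁ ≈ 1.515

θ_B + θ_t = 90°, so θ_B = 90° − 33.43° = 56.57°.
Then n₂/n₁ = tan θ_B = tan 56.57° = 1.515.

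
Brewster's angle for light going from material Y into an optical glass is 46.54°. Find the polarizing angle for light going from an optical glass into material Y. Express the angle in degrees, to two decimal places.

θ_B' ≈ 43.46°

Reversing the direction swaps n₁ and n₂, so tan θ_B' = 1/tan θ_B and θ_B' = 90° − θ_B.
Hence θ_B' = 90° − 46.54° = 43.46°.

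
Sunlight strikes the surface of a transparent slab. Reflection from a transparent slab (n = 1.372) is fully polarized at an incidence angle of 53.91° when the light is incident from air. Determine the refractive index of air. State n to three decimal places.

n ≈ 1.000

Full polarization of the reflected beam means tan θ_B = n₂/n₁, where n₁ is the incident medium (air).
n₁ = n₂ / tan θ_B = 1.372 / tan 53.91° = 1.000.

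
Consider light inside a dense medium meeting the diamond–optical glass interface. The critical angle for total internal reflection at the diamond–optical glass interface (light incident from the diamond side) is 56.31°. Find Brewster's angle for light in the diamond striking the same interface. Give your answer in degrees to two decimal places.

sin θ_c = n₂/n₁, so n₂/n₁ = sin 56.31° = 0.8321.
Brewster: tan θ_B = n₂/n₁ = 0.8321.
θ_B = arctan(0.8321) = 39.76°.

θ_B ≈ 39.76°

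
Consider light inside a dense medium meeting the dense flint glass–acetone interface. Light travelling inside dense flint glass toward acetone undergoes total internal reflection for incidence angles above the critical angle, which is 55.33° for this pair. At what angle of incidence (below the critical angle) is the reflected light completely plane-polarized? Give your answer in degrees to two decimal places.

θ_B ≈ 39.44°

sin θ_c = n₂/n₁, so n₂/n₁ = sin 55.33° = 0.8224.
Brewster: tan θ_B = n₂/n₁ = 0.8224.
θ_B = arctan(0.8224) = 39.44°.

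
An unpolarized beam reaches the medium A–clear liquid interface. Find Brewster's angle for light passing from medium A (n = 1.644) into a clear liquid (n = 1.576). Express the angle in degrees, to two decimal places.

θ_B ≈ 43.79°

tan θ_B = n₂/n₁ = 1.576/1.644 = 0.9586.
θ_B = arctan(0.9586) = 43.79°.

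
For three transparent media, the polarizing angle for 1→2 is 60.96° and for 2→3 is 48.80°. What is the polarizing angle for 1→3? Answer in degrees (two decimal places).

θ_B ≈ 64.08°

n₂/n₁ = tan 60.96° = 1.8011 and n₃/n₂ = tan 48.80° = 1.1423.
So n₃/n₁ = (n₂/n₁)(n₃/n₂) = 1.8011 × 1.1423 = 2.0574.
θ_B(1→3) = arctan(2.0574) = 64.08°.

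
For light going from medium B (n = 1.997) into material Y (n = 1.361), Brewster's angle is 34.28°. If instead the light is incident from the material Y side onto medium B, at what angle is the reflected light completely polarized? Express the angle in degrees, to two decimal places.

tan θ_B' = n₁/n₂ = 1/tan θ_B, so θ_B' = 90° − θ_B.
θ_B' = 90° − 34.28° = 55.72°.

θ_B' ≈ 55.72°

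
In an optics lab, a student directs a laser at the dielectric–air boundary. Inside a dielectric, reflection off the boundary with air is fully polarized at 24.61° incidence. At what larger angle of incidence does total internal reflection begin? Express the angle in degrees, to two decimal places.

n₂/n₁ = tan 24.61° = 0.4580; the critical angle satisfies sin θ_c = n₂/n₁.
θ_c = arcsin(0.4580) = 27.26°.

θ_c ≈ 27.26°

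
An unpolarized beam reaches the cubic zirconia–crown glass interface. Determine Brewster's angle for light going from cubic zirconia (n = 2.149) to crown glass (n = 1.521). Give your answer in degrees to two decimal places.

Brewster's condition: tan θ_B = n₂/n₁ = 1.521/2.149 = 0.7078.
θ_B = arctan(0.7078) = 35.29°.

θ_B ≈ 35.29°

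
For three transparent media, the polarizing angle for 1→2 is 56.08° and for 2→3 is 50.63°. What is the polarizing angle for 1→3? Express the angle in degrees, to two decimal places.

θ_B ≈ 61.11°

tan θ_B(1→2) = n₂/n₁ = tan 56.08° = 1.4870.
tan θ_B(2→3) = n₃/n₂ = tan 50.63° = 1.2187.
n₃/n₁ = 1.8123. Then tan θ_B(1→3) = n₃/n₁, so θ_B(1→3) = arctan(1.8123) = 61.11°.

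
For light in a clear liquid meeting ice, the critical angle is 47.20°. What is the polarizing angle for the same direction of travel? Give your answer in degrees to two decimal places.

At the critical angle sin θ_c = n₂/n₁, giving n₂/n₁ = sin 47.20° = 0.7337.
Then tan θ_B = n₂/n₁ = 0.7337, so θ_B = arctan 0.7337 = 36.27°.

θ_B ≈ 36.27°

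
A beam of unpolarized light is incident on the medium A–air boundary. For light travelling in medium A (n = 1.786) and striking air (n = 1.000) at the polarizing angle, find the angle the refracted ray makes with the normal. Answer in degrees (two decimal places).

First find Brewster's angle: tan θ_B = 1.000/1.786 = 0.5599, giving θ_B = 29.24°.
The refracted ray is perpendicular to the reflected ray, so θ_t = 90° − θ_B = 60.76°.

θ_t ≈ 60.76°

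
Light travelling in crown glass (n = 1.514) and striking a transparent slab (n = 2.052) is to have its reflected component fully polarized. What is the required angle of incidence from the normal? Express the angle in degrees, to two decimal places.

θ_B ≈ 53.58°

Here n₂/n₁ = 2.052/1.514 = 1.3554, and Brewster's law gives tan θ_B = n₂/n₁.
θ_B = arctan(1.3554) = 53.58°.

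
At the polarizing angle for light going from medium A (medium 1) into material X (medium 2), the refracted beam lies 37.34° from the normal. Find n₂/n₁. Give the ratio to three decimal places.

n₂/n₁ ≈ 1.311

At Brewster incidence θ_B = 90° − θ_t = 90° − 37.34° = 52.66°.
tan θ_B = n₂/n₁, so n₂/n₁ = tan 52.66° = 1.311.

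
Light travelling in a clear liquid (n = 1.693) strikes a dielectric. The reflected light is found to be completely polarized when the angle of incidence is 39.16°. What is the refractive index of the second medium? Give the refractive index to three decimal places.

At the Brewster angle, tan θ_B = n₂/n₁ with n₁ on the incident side (a clear liquid) and n₂ on the transmitted side (a dielectric).
n₂ = n₁ tan θ_B = 1.693 × tan 39.16° = 1.379.

n ≈ 1.379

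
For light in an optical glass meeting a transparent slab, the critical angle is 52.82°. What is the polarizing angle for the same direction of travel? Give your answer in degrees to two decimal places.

At the critical angle sin θ_c = n₂/n₁, giving n₂/n₁ = sin 52.82° = 0.7967.
Then tan θ_B = n₂/n₁ = 0.7967, so θ_B = arctan 0.7967 = 38.55°.

θ_B ≈ 38.55°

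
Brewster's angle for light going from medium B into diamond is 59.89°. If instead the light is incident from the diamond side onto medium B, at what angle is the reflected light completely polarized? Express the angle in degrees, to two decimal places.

θ_B' ≈ 30.11°

The two Brewster angles are complementary: θ_B' = 90° − θ_B = 90° − 59.89° = 30.11°.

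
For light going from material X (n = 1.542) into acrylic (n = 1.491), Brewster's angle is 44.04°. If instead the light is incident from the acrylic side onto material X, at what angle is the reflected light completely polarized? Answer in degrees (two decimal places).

θ_B' ≈ 45.96°

tan θ_B' = n₁/n₂ = 1/tan θ_B, so θ_B' = 90° − θ_B.
θ_B' = 90° − 44.04° = 45.96°.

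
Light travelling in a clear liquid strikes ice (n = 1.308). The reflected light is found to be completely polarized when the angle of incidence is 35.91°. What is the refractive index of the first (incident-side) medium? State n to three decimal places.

n ≈ 1.806

Full polarization of the reflected beam means tan θ_B = n₂/n₁, where n₁ is the incident medium (a clear liquid).
n₁ = n₂ / tan θ_B = 1.308 / tan 35.91° = 1.806.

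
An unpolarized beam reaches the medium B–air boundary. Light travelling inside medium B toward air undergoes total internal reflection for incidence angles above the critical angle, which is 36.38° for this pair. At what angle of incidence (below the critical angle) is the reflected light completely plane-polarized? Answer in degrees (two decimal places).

At the critical angle sin θ_c = n₂/n₁, giving n₂/n₁ = sin 36.38° = 0.5931.
Then tan θ_B = n₂/n₁ = 0.5931, so θ_B = arctan 0.5931 = 30.67°.

θ_B ≈ 30.67°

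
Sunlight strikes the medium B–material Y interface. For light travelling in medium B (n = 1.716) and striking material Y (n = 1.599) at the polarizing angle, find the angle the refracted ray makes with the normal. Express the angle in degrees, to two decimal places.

First find Brewster's angle: tan θ_B = 1.599/1.716 = 0.9318, giving θ_B = 42.98°.
The refracted ray is perpendicular to the reflected ray, so θ_t = 90° − θ_B = 47.02°.

θ_t ≈ 47.02°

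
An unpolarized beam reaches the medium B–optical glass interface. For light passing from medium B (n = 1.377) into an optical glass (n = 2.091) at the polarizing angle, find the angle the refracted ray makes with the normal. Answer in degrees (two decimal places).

θ_t ≈ 33.37°

θ_B = arctan(n₂/n₁) = arctan(2.091/1.377) = 56.63°.
At Brewster's angle the reflected and refracted rays are perpendicular, so θ_t = 90° − θ_B = 90° − 56.63° = 33.37°.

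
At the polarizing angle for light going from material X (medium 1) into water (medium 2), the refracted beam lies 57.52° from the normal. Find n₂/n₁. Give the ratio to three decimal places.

θ_B + θ_t = 90°, so θ_B = 90° − 57.52° = 32.48°.
tan θ_B = n₂/n₁, so n₂/n₁ = tan 32.48° = 0.637.

n₂/n₁ ≈ 0.637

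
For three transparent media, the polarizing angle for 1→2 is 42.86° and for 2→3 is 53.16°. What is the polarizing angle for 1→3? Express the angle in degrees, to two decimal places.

n₂/n₁ = tan 42.86° = 0.9280 and n₃/n₂ = tan 53.16° = 1.3348.
Multiplying, n₃/n₁ = 0.9280 × 1.3348 = 1.2386, and θ_B(1→3) = arctan 1.2386 = 51.08°.

θ_B ≈ 51.08°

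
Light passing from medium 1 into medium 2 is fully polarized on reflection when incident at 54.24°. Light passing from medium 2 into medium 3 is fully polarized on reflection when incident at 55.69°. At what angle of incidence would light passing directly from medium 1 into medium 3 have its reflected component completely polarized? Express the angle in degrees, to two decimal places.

tan θ_B(1→2) = n₂/n₁ = tan 54.24° = 1.3886.
tan θ_B(2→3) = n₃/n₂ = tan 55.69° = 1.4654.
n₃/n₁ = 2.0348. Then tan θ_B(1→3) = n₃/n₁, so θ_B(1→3) = arctan(2.0348) = 63.83°.

θ_B ≈ 63.83°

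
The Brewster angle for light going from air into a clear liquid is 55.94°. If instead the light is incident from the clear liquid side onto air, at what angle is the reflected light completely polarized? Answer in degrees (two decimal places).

The two Brewster angles are complementary: θ_B' = 90° − θ_B = 90° − 55.94° = 34.06°.

θ_B' ≈ 34.06°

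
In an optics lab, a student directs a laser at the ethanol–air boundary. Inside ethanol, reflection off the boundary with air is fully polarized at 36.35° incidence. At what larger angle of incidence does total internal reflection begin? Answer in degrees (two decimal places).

θ_c ≈ 47.38°

From Brewster, n₂/n₁ = tan θ_B = tan 36.35° = 0.7359.
Then sin θ_c = n₂/n₁ = 0.7359, so θ_c = arcsin 0.7359 = 47.38°.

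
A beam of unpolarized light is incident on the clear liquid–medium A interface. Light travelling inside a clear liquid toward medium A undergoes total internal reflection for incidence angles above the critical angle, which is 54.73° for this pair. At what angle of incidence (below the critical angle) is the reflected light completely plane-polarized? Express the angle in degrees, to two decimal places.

θ_B ≈ 39.23°

At the critical angle sin θ_c = n₂/n₁, giving n₂/n₁ = sin 54.73° = 0.8164.
Then tan θ_B = n₂/n₁ = 0.8164, so θ_B = arctan 0.8164 = 39.23°.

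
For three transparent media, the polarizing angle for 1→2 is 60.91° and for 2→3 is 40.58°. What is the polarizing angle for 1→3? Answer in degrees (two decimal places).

θ_B ≈ 56.99°

Each Brewster angle gives a ratio: n₂/n₁ = tan 60.91° = 1.7974, n₃/n₂ = tan 40.58° = 0.8565.
n₃/n₁ = 1.5395. Then tan θ_B(1→3) = n₃/n₁, so θ_B(1→3) = arctan(1.5395) = 56.99°.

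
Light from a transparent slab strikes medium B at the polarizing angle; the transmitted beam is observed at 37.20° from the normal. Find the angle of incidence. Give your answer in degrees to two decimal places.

At Brewster's angle the reflected and refracted rays are perpendicular, so θ_B + θ_t = 90°.
So θ_B = 90° − θ_t = 90° − 37.20° = 52.80°.

θ_B ≈ 52.80°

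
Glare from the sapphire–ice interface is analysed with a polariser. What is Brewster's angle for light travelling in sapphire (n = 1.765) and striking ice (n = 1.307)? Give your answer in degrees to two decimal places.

θ_B ≈ 36.52°

At Brewster's angle the reflected and refracted rays are perpendicular, which with Snell's law gives tan θ_B = n₂/n₁.
tan θ_B = n₂/n₁ = 1.307/1.765 = 0.7405. Taking the arctangent, θ_B = 36.52°.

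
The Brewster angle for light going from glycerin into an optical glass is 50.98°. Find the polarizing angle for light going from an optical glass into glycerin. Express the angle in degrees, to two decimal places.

θ_B' ≈ 39.02°

Reversing the direction swaps n₁ and n₂, so tan θ_B' = 1/tan θ_B and θ_B' = 90° − θ_B.
Hence θ_B' = 90° − 50.98° = 39.02°.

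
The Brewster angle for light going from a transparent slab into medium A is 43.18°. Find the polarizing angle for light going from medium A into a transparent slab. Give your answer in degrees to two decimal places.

tan θ_B' = n₁/n₂ = 1/tan θ_B, so θ_B' = 90° − θ_B.
θ_B' = 90° − 43.18° = 46.82°.

θ_B' ≈ 46.82°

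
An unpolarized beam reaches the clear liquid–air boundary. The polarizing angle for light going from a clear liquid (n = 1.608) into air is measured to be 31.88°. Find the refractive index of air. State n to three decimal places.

n ≈ 1.000

Full polarization of the reflected beam means tan θ_B = n₂/n₁, where n₁ is the incident medium (a clear liquid).
n₂ = n₁ tan θ_B = 1.608 × tan 31.88° = 1.000.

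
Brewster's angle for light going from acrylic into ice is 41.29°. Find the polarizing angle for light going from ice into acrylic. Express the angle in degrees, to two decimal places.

θ_B' ≈ 48.71°

tan θ_B' = n₁/n₂ = 1/tan θ_B, so θ_B' = 90° − θ_B.
θ_B' = 90° − 41.29° = 48.71°.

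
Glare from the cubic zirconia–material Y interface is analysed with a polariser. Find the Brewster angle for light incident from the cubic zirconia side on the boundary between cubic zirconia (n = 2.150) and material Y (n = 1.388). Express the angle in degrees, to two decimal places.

Here n₂/n₁ = 1.388/2.150 = 0.6456, and Brewster's law gives tan θ_B = n₂/n₁.
So θ_B = arctan 0.6456 = 32.85°.

θ_B ≈ 32.85°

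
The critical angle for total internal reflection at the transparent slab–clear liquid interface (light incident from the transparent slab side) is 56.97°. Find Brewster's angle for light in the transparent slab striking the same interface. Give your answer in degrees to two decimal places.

n₂/n₁ = sin θ_c = sin 56.97° = 0.8384.
tan θ_B equals the same ratio, so θ_B = arctan(0.8384) = 39.98°.

θ_B ≈ 39.98°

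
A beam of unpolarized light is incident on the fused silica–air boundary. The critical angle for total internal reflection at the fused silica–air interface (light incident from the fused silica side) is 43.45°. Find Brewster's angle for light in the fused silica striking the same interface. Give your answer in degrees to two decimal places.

θ_B ≈ 34.52°

At the critical angle sin θ_c = n₂/n₁, giving n₂/n₁ = sin 43.45° = 0.6877.
Then tan θ_B = n₂/n₁ = 0.6877, so θ_B = arctan 0.6877 = 34.52°.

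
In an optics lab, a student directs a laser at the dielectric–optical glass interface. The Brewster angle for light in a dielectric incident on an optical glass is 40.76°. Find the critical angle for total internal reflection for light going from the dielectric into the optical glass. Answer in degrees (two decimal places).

θ_c ≈ 59.54°

n₂/n₁ = tan 40.76° = 0.8620; the critical angle satisfies sin θ_c = n₂/n₁.
θ_c = arcsin(0.8620) = 59.54°.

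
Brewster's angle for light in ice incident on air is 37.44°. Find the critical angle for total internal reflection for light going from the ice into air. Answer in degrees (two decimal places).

θ_c ≈ 49.97°

n₂/n₁ = tan 37.44° = 0.7657; the critical angle satisfies sin θ_c = n₂/n₁.
θ_c = arcsin(0.7657) = 49.97°.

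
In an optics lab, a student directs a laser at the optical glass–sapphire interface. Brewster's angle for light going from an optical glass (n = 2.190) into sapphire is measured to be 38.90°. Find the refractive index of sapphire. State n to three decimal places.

n ≈ 1.767

Full polarization of the reflected beam means tan θ_B = n₂/n₁, where n₁ is the incident medium (an optical glass).
n₂ = n₁ tan θ_B = 2.190 × tan 38.90° = 1.767.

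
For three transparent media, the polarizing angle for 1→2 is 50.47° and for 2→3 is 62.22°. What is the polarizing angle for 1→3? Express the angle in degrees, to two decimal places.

tan θ_B(1→2) = n₂/n₁ = tan 50.47° = 1.2118.
tan θ_B(2→3) = n₃/n₂ = tan 62.22° = 1.8983.
n₃/n₁ = 2.3003. Then tan θ_B(1→3) = n₃/n₁, so θ_B(1→3) = arctan(2.3003) = 66.50°.

θ_B ≈ 66.50°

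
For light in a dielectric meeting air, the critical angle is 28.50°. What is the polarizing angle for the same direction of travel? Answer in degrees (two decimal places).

n₂/n₁ = sin θ_c = sin 28.50° = 0.4772.
tan θ_B equals the same ratio, so θ_B = arctan(0.4772) = 25.51°.

θ_B ≈ 25.51°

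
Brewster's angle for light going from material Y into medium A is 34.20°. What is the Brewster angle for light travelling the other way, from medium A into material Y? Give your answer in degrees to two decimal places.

θ_B' ≈ 55.80°

tan θ_B' = n₁/n₂ = 1/tan θ_B, so θ_B' = 90° − θ_B.
θ_B' = 90° − 34.20° = 55.80°.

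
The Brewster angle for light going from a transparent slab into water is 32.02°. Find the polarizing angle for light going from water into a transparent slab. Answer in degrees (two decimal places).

θ_B' ≈ 57.98°

Reversing the direction swaps n₁ and n₂, so tan θ_B' = 1/tan θ_B and θ_B' = 90° − θ_B.
Hence θ_B' = 90° − 32.02° = 57.98°.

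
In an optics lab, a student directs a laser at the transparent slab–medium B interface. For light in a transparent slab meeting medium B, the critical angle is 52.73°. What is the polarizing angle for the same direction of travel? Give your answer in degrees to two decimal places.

θ_B ≈ 38.51°

sin θ_c = n₂/n₁, so n₂/n₁ = sin 52.73° = 0.7958.
Brewster: tan θ_B = n₂/n₁ = 0.7958.
θ_B = arctan(0.7958) = 38.51°.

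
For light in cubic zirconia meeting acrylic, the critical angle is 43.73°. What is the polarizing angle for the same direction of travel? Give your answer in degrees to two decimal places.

At the critical angle sin θ_c = n₂/n₁, giving n₂/n₁ = sin 43.73° = 0.6913.
Then tan θ_B = n₂/n₁ = 0.6913, so θ_B = arctan 0.6913 = 34.65°.

θ_B ≈ 34.65°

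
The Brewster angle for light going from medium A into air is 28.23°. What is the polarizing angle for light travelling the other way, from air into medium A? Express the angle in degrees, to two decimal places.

θ_B' ≈ 61.77°

Reversing the direction swaps n₁ and n₂, so tan θ_B' = 1/tan θ_B and θ_B' = 90° − θ_B.
Hence θ_B' = 90° − 28.23° = 61.77°.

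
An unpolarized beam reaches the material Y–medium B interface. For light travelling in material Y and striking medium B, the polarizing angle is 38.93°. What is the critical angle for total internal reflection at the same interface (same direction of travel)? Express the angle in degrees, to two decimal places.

θ_c ≈ 53.88°

From Brewster, n₂/n₁ = tan θ_B = tan 38.93° = 0.8078.
Then sin θ_c = n₂/n₁ = 0.8078, so θ_c = arcsin 0.8078 = 53.88°.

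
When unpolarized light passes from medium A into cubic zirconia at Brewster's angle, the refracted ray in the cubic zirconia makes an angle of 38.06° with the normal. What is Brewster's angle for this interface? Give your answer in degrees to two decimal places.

θ_B ≈ 51.94°

Brewster's condition makes the reflected and refracted beams perpendicular: θ_B + θ_t = 90°.
So θ_B = 90° − θ_t = 90° − 38.06° = 51.94°.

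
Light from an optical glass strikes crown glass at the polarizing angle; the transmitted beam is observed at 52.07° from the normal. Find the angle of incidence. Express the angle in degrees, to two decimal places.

θ_B ≈ 37.93°

Brewster's condition makes the reflected and refracted beams perpendicular: θ_B + θ_t = 90°.
θ_B = 90° − 52.07° = 37.93°.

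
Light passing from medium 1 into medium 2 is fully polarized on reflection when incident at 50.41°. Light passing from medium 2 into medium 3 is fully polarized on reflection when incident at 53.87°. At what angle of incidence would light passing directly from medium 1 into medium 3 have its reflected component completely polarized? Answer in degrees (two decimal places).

tan θ_B(1→2) = n₂/n₁ = tan 50.41° = 1.2092.
tan θ_B(2→3) = n₃/n₂ = tan 53.87° = 1.3698.
Multiplying, n₃/n₁ = 1.2092 × 1.3698 = 1.6564, and θ_B(1→3) = arctan 1.6564 = 58.88°.

θ_B ≈ 58.88°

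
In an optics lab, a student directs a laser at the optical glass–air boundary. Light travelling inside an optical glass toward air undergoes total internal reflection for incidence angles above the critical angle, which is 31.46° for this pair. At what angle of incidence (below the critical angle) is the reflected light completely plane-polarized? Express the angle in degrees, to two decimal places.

sin θ_c = n₂/n₁, so n₂/n₁ = sin 31.46° = 0.5219.
Brewster: tan θ_B = n₂/n₁ = 0.5219.
θ_B = arctan(0.5219) = 27.56°.

θ_B ≈ 27.56°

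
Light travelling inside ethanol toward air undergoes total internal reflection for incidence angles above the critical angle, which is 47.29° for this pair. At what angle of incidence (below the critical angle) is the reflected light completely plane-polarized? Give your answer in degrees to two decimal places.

θ_B ≈ 36.31°

n₂/n₁ = sin θ_c = sin 47.29° = 0.7348.
tan θ_B equals the same ratio, so θ_B = arctan(0.7348) = 36.31°.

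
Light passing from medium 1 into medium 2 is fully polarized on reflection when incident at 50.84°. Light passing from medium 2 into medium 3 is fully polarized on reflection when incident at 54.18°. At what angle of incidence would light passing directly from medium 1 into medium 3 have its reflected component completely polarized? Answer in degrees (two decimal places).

tan θ_B(1→2) = n₂/n₁ = tan 50.84° = 1.2279.
tan θ_B(2→3) = n₃/n₂ = tan 54.18° = 1.3855.
Multiplying, n₃/n₁ = 1.2279 × 1.3855 = 1.7012, and θ_B(1→3) = arctan 1.7012 = 59.55°.

θ_B ≈ 59.55°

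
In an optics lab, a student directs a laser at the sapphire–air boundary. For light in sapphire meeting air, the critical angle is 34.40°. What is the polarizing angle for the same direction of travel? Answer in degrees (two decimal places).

n₂/n₁ = sin θ_c = sin 34.40° = 0.5650.
tan θ_B equals the same ratio, so θ_B = arctan(0.5650) = 29.47°.

θ_B ≈ 29.47°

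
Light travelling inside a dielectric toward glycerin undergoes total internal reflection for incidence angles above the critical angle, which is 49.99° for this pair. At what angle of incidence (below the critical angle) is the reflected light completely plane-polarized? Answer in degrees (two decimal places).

θ_B ≈ 37.45°

sin θ_c = n₂/n₁, so n₂/n₁ = sin 49.99° = 0.7659.
Brewster: tan θ_B = n₂/n₁ = 0.7659.
θ_B = arctan(0.7659) = 37.45°.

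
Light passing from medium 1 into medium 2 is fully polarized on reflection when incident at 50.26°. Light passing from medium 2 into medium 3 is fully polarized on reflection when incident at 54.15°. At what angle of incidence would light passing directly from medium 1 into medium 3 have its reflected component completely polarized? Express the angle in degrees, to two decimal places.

θ_B ≈ 59.01°

tan θ_B(1→2) = n₂/n₁ = tan 50.26° = 1.2028.
tan θ_B(2→3) = n₃/n₂ = tan 54.15° = 1.3840.
So n₃/n₁ = (n₂/n₁)(n₃/n₂) = 1.2028 × 1.3840 = 1.6647.
θ_B(1→3) = arctan(1.6647) = 59.01°.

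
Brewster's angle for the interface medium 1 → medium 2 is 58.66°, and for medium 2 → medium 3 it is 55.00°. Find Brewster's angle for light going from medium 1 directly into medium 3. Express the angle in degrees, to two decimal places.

θ_B ≈ 66.91°

tan θ_B(1→2) = n₂/n₁ = tan 58.66° = 1.6421.
tan θ_B(2→3) = n₃/n₂ = tan 55.00° = 1.4281.
So n₃/n₁ = (n₂/n₁)(n₃/n₂) = 1.6421 × 1.4281 = 2.3452.
θ_B(1→3) = arctan(2.3452) = 66.91°.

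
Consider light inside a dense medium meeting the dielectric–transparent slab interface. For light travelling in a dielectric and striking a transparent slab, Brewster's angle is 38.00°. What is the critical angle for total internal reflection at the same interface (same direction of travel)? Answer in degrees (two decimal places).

From Brewster, n₂/n₁ = tan θ_B = tan 38.00° = 0.7813.
Then sin θ_c = n₂/n₁ = 0.7813, so θ_c = arcsin 0.7813 = 51.38°.

θ_c ≈ 51.38°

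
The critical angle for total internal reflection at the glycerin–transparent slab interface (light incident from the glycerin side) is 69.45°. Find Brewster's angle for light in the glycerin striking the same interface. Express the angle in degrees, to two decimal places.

sin θ_c = n₂/n₁, so n₂/n₁ = sin 69.45° = 0.9364.
Brewster: tan θ_B = n₂/n₁ = 0.9364.
θ_B = arctan(0.9364) = 43.12°.

θ_B ≈ 43.12°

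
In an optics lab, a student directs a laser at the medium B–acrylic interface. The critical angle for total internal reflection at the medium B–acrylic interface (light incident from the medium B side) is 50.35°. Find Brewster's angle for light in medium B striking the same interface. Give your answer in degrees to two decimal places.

θ_B ≈ 37.59°

At the critical angle sin θ_c = n₂/n₁, giving n₂/n₁ = sin 50.35° = 0.7700.
Then tan θ_B = n₂/n₁ = 0.7700, so θ_B = arctan 0.7700 = 37.59°.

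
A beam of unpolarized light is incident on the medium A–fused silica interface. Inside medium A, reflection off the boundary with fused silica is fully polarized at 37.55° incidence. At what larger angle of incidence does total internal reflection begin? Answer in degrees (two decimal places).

θ_c ≈ 50.24°

n₂/n₁ = tan 37.55° = 0.7687; the critical angle satisfies sin θ_c = n₂/n₁.
θ_c = arcsin(0.7687) = 50.24°.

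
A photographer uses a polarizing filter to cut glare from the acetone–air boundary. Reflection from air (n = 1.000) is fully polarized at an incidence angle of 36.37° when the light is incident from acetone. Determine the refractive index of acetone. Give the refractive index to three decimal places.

Full polarization of the reflected beam means tan θ_B = n₂/n₁, where n₁ is the incident medium (acetone).
n₁ = n₂ / tan θ_B = 1.000 / tan 36.37° = 1.358.

n ≈ 1.358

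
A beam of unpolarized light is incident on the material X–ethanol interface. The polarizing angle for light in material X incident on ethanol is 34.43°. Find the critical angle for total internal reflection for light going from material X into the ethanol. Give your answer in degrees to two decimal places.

tan θ_B = n₂/n₁ = tan 34.43° = 0.6855.
Total internal reflection: sin θ_c = n₂/n₁ = 0.6855.
θ_c = arcsin(0.6855) = 43.27°.

θ_c ≈ 43.27°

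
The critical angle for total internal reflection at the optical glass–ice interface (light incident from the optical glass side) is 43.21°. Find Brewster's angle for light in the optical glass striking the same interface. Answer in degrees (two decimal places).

θ_B ≈ 34.40°

sin θ_c = n₂/n₁, so n₂/n₁ = sin 43.21° = 0.6847.
Brewster: tan θ_B = n₂/n₁ = 0.6847.
θ_B = arctan(0.6847) = 34.40°.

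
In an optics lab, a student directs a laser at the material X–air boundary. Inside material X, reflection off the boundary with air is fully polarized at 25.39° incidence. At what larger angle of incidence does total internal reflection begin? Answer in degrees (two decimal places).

θ_c ≈ 28.33°

From Brewster, n₂/n₁ = tan θ_B = tan 25.39° = 0.4746.
Then sin θ_c = n₂/n₁ = 0.4746, so θ_c = arcsin 0.4746 = 28.33°.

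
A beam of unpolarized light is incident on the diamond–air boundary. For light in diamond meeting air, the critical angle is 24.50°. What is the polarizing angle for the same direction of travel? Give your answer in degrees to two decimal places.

At the critical angle sin θ_c = n₂/n₁, giving n₂/n₁ = sin 24.50° = 0.4147.
Then tan θ_B = n₂/n₁ = 0.4147, so θ_B = arctan 0.4147 = 22.52°.

θ_B ≈ 22.52°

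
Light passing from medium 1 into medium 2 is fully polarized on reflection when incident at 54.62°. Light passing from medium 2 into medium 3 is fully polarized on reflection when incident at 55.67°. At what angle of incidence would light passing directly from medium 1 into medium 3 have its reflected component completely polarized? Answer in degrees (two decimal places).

Each Brewster angle gives a ratio: n₂/n₁ = tan 54.62° = 1.4082, n₃/n₂ = tan 55.67° = 1.4643.
So n₃/n₁ = (n₂/n₁)(n₃/n₂) = 1.4082 × 1.4643 = 2.0620.
θ_B(1→3) = arctan(2.0620) = 64.13°.

θ_B ≈ 64.13°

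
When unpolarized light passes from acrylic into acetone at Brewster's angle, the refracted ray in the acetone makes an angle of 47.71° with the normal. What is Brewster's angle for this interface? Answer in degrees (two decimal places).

At Brewster's angle the reflected and refracted rays are perpendicular, so θ_B + θ_t = 90°.
So θ_B = 90° − θ_t = 90° − 47.71° = 42.29°.

θ_B ≈ 42.29°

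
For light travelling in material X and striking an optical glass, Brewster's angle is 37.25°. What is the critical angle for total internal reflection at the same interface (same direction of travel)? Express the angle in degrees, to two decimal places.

θ_c ≈ 49.50°

n₂/n₁ = tan 37.25° = 0.7604; the critical angle satisfies sin θ_c = n₂/n₁.
θ_c = arcsin(0.7604) = 49.50°.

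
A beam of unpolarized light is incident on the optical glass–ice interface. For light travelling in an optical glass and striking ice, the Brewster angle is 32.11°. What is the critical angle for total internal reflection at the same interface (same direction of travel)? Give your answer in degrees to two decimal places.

tan θ_B = n₂/n₁ = tan 32.11° = 0.6275.
Total internal reflection: sin θ_c = n₂/n₁ = 0.6275.
θ_c = arcsin(0.6275) = 38.87°.

θ_c ≈ 38.87°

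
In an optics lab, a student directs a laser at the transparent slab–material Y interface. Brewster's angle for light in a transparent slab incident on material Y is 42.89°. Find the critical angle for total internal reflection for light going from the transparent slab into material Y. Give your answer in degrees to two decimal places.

tan θ_B = n₂/n₁ = tan 42.89° = 0.9289.
Total internal reflection: sin θ_c = n₂/n₁ = 0.9289.
θ_c = arcsin(0.9289) = 68.27°.

θ_c ≈ 68.27°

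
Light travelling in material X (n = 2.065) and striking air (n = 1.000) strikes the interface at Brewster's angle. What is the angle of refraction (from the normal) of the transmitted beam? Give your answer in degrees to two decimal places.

θ_t ≈ 64.16°

tan θ_B = n₂/n₁ = 1.000/2.065 = 0.4843, so θ_B = 25.84°.
At Brewster's angle the reflected and refracted rays are perpendicular, so θ_t = 90° − θ_B = 90° − 25.84° = 64.16°.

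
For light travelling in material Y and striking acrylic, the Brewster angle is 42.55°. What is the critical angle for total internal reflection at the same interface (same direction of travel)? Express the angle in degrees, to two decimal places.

From Brewster, n₂/n₁ = tan θ_B = tan 42.55° = 0.9179.
Then sin θ_c = n₂/n₁ = 0.9179, so θ_c = arcsin 0.9179 = 66.63°.

θ_c ≈ 66.63°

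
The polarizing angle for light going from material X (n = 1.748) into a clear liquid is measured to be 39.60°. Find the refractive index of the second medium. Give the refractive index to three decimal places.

Full polarization of the reflected beam means tan θ_B = n₂/n₁, where n₁ is the incident medium (material X).
n₂ = n₁ tan θ_B = 1.748 × tan 39.60° = 1.446.

n ≈ 1.446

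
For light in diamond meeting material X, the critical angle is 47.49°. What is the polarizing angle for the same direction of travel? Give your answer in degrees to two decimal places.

θ_B ≈ 36.40°

At the critical angle sin θ_c = n₂/n₁, giving n₂/n₁ = sin 47.49° = 0.7372.
Then tan θ_B = n₂/n₁ = 0.7372, so θ_B = arctan 0.7372 = 36.40°.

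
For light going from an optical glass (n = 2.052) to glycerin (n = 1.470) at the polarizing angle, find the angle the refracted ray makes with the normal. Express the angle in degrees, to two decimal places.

θ_t ≈ 54.38°

tan θ_B = n₂/n₁ = 1.470/2.052 = 0.7164, so θ_B = 35.62°.
The refracted ray is perpendicular to the reflected ray, so θ_t = 90° − θ_B = 54.38°.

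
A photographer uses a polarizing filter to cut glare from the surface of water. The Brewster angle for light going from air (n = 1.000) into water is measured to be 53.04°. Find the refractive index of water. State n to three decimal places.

Brewster's law: tan θ_B = n₂/n₁ (light incident in air, refracted into water).
n₂ = n₁ tan θ_B = 1.000 × tan 53.04° = 1.329.

n ≈ 1.329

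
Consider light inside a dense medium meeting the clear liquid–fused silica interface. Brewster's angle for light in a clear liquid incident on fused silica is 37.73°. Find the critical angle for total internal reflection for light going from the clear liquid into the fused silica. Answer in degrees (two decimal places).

θ_c ≈ 50.69°

tan θ_B = n₂/n₁ = tan 37.73° = 0.7737.
Total internal reflection: sin θ_c = n₂/n₁ = 0.7737.
θ_c = arcsin(0.7737) = 50.69°.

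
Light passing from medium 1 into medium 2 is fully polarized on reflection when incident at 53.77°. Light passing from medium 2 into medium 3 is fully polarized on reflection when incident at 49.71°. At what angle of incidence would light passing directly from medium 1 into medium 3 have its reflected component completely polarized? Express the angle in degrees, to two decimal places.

tan θ_B(1→2) = n₂/n₁ = tan 53.77° = 1.3648.
tan θ_B(2→3) = n₃/n₂ = tan 49.71° = 1.1796.
Multiplying, n₃/n₁ = 1.3648 × 1.1796 = 1.6099, and θ_B(1→3) = arctan 1.6099 = 58.15°.

θ_B ≈ 58.15°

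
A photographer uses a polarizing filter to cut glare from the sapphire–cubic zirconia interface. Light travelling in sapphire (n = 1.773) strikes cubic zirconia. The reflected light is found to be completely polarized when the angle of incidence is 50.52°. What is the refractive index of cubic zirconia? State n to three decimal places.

At Brewster's angle, tan θ_B = n₂/n₁ with n₁ on the incident side (sapphire) and n₂ on the transmitted side (cubic zirconia).
n₂ = n₁ tan θ_B = 1.773 × tan 50.52° = 2.152.

n ≈ 2.152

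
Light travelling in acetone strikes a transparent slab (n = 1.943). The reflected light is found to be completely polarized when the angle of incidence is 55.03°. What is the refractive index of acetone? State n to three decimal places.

n ≈ 1.359

Brewster's law: tan θ_B = n₂/n₁ (light incident in acetone, refracted into a transparent slab).
n₁ = n₂ / tan θ_B = 1.943 / tan 55.03° = 1.359.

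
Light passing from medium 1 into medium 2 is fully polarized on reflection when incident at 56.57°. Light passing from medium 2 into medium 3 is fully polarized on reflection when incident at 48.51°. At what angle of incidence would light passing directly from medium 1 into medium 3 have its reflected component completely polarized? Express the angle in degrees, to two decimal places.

θ_B ≈ 59.72°

n₂/n₁ = tan 56.57° = 1.5149 and n₃/n₂ = tan 48.51° = 1.1307.
n₃/n₁ = 1.7128. Then tan θ_B(1→3) = n₃/n₁, so θ_B(1→3) = arctan(1.7128) = 59.72°.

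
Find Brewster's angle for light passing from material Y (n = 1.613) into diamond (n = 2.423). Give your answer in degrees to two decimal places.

θ_B ≈ 56.35°

Here n₂/n₁ = 2.423/1.613 = 1.5022, and Brewster's law gives tan θ_B = n₂/n₁. Taking the arctangent, θ_B = 56.35°.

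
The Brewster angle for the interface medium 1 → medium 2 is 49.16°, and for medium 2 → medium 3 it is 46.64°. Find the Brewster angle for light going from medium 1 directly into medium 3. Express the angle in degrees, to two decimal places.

n₂/n₁ = tan 49.16° = 1.1569 and n₃/n₂ = tan 46.64° = 1.0590.
So n₃/n₁ = (n₂/n₁)(n₃/n₂) = 1.1569 × 1.0590 = 1.2251.
θ_B(1→3) = arctan(1.2251) = 50.78°.

θ_B ≈ 50.78°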